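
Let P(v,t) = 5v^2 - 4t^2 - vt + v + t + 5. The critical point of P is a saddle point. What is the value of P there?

∂P/∂v = 10v - t + 1 = 0 and ∂P/∂t = -v - 8t + 1 = 0, so (v, t) = (-7/81, 11/81).
The Hessian has P_{vv} = 10, P_{tt} = -8, P_{vt} = -1, giving D = -81 < 0, so the point is a saddle point.
P(-7/81, 11/81) = 407/81.

407/81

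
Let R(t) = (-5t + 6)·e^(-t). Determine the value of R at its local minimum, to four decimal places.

R'(t) = (-5)·e^(-t) + (-5t + 6)·(-1)·e^(-t) = (5t - 11)·e^(-t). Since e^(-t) > 0, the only critical point is t = 11/5.
R''(11/5) has the same sign as 5 > 0, so this is a local minimum.
R(11/5) = (-5)·e^(-11/5) ≈ -0.5540.

-0.5540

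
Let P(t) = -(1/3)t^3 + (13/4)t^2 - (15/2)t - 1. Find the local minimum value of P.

P'(t) = -t^2 + (13/2)t - 15/2 = 0 at t = 3/2, 5.
Second-derivative test with P''(t) = -2t + 13/2: P''(3/2) = 7/2 > 0 ⇒ local minimum; P''(5) = -7/2 < 0 ⇒ local maximum.
So the local minimum value is P(3/2) = -97/16.

-97/16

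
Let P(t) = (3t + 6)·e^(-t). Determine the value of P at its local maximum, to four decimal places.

8.1548

Differentiating with the product rule gives P'(t) = (-3t - 3)·e^(-t). Since e^(-t) > 0, the only critical point is t = -1.
P''(-1) has the same sign as -3 < 0, so this is a local maximum.
P(-1) = (3)·e^(1) ≈ 8.1548.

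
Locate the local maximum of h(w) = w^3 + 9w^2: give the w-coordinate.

Critical points: h'(w) = 3w^2 + 18w vanishes at w = -6, 0.
h''(w) = 6w + 18. h''(-6) = -18 < 0 ⇒ local maximum; h''(0) = 18 > 0 ⇒ local minimum.
The local maximum is h(-6) = 108.

-6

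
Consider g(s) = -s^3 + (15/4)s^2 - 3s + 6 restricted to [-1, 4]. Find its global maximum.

g'(s) = -3s^2 + (15/2)s - 3, which vanishes at s = 1/2 and s = 2.
Evaluating at the critical points and endpoints: g(-1) = 55/4, g(1/2) = 85/16, g(2) = 7, g(4) = -10.
Hence the absolute maximum is 55/4 at s = -1.

55/4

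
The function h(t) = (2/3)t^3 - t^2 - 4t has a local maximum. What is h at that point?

h'(t) = 2t^2 - 2t - 4. Setting h'(t) = 0 gives t ∈ {-1, 2}.
h''(t) = 4t - 2. h''(-1) = -6 < 0 ⇒ local maximum; h''(2) = 6 > 0 ⇒ local minimum.
So the local maximum value is h(-1) = 7/3.

7/3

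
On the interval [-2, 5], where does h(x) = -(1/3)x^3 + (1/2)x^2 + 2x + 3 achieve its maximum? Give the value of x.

The derivative is -x^2 + x + 2, which vanishes at x = -1 and x = 2.
Evaluating at the critical points and endpoints: h(-2) = 11/3; h(-1) = 11/6; h(2) = 19/3; h(5) = -97/6.
So the maximum is h(2) = 19/3.

2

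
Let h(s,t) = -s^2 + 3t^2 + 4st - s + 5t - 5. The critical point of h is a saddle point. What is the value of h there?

-71/14

∂h/∂s = -2s + 4t - 1 = 0 and ∂h/∂t = 4s + 6t + 5 = 0, so (s, t) = (-13/14, -3/14).
The Hessian has h_{ss} = -2, h_{tt} = 6, h_{st} = 4, giving D = -28 < 0, so the point is a saddle point.
h(-13/14, -3/14) = -71/14.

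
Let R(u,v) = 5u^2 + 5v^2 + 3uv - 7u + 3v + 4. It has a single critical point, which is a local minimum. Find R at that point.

∂R/∂u = 10u + 3v - 7 = 0 and ∂R/∂v = 3u + 10v + 3 = 0, so (u, v) = (79/91, -51/91).
The Hessian has R_{uu} = 10, R_{vv} = 10, R_{uv} = 3, giving D = 91 > 0 with R_{uu} > 0, so the point is a local minimum.
R(79/91, -51/91) = 11/91.

11/91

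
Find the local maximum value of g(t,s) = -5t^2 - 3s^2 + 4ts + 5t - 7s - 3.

12/11

∂g/∂t = -10t + 4s + 5 = 0 and ∂g/∂s = 4t - 6s - 7 = 0, so (t, s) = (1/22, -25/22).
The Hessian has g_{tt} = -10, g_{ss} = -6, g_{ts} = 4, giving D = 44 > 0 with g_{tt} < 0, so the point is a local maximum.
g(1/22, -25/22) = 12/11.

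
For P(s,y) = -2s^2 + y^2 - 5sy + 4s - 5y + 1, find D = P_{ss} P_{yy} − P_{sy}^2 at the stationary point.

∂P/∂s = -4s - 5y + 4 = 0 and ∂P/∂y = -5s + 2y - 5 = 0, so (s, y) = (-17/33, 40/33).
The Hessian has P_{ss} = -4, P_{yy} = 2, P_{sy} = -5, giving D = -33 < 0, so the point is a saddle point.
D = (-4)·(2) − (-5)^2 = -33.

-33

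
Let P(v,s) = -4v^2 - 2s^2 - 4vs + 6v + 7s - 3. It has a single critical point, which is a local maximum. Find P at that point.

13/4

∂P/∂v = -8v - 4s + 6 = 0 and ∂P/∂s = -4v - 4s + 7 = 0, so (v, s) = (-1/4, 2).
The Hessian has P_{vv} = -8, P_{ss} = -4, P_{vs} = -4, giving D = 16 > 0 with P_{vv} < 0, so the point is a local maximum.
P(-1/4, 2) = 13/4.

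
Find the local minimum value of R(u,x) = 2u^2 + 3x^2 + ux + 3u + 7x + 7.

∂R/∂u = 4u + x + 3 = 0 and ∂R/∂x = u + 6x + 7 = 0, so (u, x) = (-11/23, -25/23).
The Hessian has R_{uu} = 4, R_{xx} = 6, R_{ux} = 1, giving D = 23 > 0 with R_{uu} > 0, so the point is a local minimum.
R(-11/23, -25/23) = 57/23.

57/23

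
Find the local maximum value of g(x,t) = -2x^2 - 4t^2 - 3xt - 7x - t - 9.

-30/23

∂g/∂x = -4x - 3t - 7 = 0 and ∂g/∂t = -3x - 8t - 1 = 0, so (x, t) = (-53/23, 17/23).
The Hessian has g_{xx} = -4, g_{tt} = -8, g_{xt} = -3, giving D = 23 > 0 with g_{xx} < 0, so the point is a local maximum.
g(-53/23, 17/23) = -30/23.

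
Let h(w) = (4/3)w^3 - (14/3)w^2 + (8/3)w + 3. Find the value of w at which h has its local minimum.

h'(w) = 4w^2 - (28/3)w + 8/3 = 0 at w = 1/3, 2.
Since h''(w) = 8w - 28/3, we get h''(1/3) = -20/3 < 0 ⇒ local maximum; h''(2) = 20/3 > 0 ⇒ local minimum.
So the local minimum value is h(2) = 1/3.

2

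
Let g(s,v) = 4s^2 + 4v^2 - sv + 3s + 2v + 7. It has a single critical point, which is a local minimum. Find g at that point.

383/63

∂g/∂s = 8s - v + 3 = 0 and ∂g/∂v = -s + 8v + 2 = 0, so (s, v) = (-26/63, -19/63).
The Hessian has g_{ss} = 8, g_{vv} = 8, g_{sv} = -1, giving D = 63 > 0 with g_{ss} > 0, so the point is a local minimum.
g(-26/63, -19/63) = 383/63.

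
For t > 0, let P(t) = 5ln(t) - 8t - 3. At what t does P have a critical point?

5/8

P'(t) = 5/t − 8 = 0 gives t = 5/8.
P''(t) = -5/t², which is negative for t > 0, so this is a local maximum.
P(5/8) = 5·ln(5/8) - 5 - 3 ≈ -10.3500.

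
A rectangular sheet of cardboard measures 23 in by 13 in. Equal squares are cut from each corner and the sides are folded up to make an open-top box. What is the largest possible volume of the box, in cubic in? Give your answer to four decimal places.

With cut size x, the volume is V(x) = x(23 − 2x)(13 − 2x) for 0 < x < 6.5.
V'(x) = 12x^2 − 144x + 299. Setting V'(x) = 0 gives x ≈ 2.6708 (the root in (0, 6.5)).
V''(x) = 24x − 144 is negative there, so this is the maximum; V ≈ 361.1859.

361.1859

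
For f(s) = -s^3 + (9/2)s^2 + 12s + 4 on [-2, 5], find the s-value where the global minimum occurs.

-1

The derivative is -3s^2 + 9s + 12, which vanishes at s = -1 and s = 4.
Candidates: f(-2) = 6; f(-1) = -5/2; f(4) = 60; f(5) = 103/2.
So the minimum is f(-1) = -5/2.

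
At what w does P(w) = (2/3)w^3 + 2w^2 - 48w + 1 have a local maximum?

-6

Critical points: P'(w) = 2w^2 + 4w - 48 vanishes at w = -6, 4.
P''(w) = 4w + 4. P''(-6) = -20 < 0 ⇒ local maximum; P''(4) = 20 > 0 ⇒ local minimum.
The local maximum is P(-6) = 217.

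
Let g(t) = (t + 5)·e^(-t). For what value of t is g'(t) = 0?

g'(t) = 1·e^(-t) + (t + 5)·(-1)·e^(-t) = (-t - 4)·e^(-t). Since e^(-t) > 0, the only critical point is t = -4.
g''(-4) has the same sign as -1 < 0, so this is a local maximum.
g(-4) = (1)·e^(4) ≈ 54.5982.

-4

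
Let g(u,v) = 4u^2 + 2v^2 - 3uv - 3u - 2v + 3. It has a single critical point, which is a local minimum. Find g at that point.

17/23

∂g/∂u = 8u - 3v - 3 = 0 and ∂g/∂v = -3u + 4v - 2 = 0, so (u, v) = (18/23, 25/23).
The Hessian has g_{uu} = 8, g_{vv} = 4, g_{uv} = -3, giving D = 23 > 0 with g_{uu} > 0, so the point is a local minimum.
g(18/23, 25/23) = 17/23.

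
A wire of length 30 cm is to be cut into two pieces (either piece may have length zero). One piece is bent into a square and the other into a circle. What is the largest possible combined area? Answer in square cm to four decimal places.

Let x be the length used for the square. Square side x/4; circle radius (30−x)/(2π).
A(x) = (x/4)² + π·((30−x)/(2π))² = x²/16 + (30−x)²/(4π) for 0 ≤ x ≤ 30. A'(x) = x/8 − (30−x)/(2π) = 0 gives x = 4·30/(π+4) ≈ 16.8030.
A'' > 0, so the interior critical point is a minimum; the maximum is at an endpoint. A(0) = 71.6197 and A(30) = 56.2500, so the largest area is 71.6197.

71.6197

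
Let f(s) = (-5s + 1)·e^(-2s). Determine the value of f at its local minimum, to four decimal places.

-0.6165

Differentiating with the product rule gives f'(s) = (10s - 7)·e^(-2s). Since e^(-2s) > 0, the only critical point is s = 7/10.
f''(7/10) has the same sign as 10 > 0, so this is a local minimum.
f(7/10) = (-5/2)·e^(-7/5) ≈ -0.6165.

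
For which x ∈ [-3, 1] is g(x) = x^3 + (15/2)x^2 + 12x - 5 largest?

1

The derivative is 3x^2 + 15x + 12, whose only zero in [-3, 1] is x = -1.
Compare values at every candidate in [-3, 1]: g(-3) = -1/2, g(-1) = -21/2, g(1) = 31/2.
Hence the absolute maximum is 31/2 at x = 1.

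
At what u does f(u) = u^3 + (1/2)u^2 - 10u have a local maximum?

f'(u) = 3u^2 + u - 10. Setting f'(u) = 0 gives u ∈ {-2, 5/3}.
Second-derivative test with f''(u) = 6u + 1: f''(-2) = -11 < 0 ⇒ local maximum; f''(5/3) = 11 > 0 ⇒ local minimum.
The local maximum is f(-2) = 14.

-2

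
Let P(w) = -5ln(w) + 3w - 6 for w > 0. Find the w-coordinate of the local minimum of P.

5/3

P'(w) = -5/w + 3 = 0 gives w = 5/3.
P''(w) = 5/w², which is positive for w > 0, so this is a local minimum.
P(5/3) = -5·ln(5/3) + 5 - 6 ≈ -3.5541.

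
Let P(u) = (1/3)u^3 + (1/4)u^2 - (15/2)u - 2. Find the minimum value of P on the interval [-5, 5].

P'(u) = u^2 + (1/2)u - 15/2, which vanishes at u = -3 and u = 5/2.
Candidates: P(-5) = 1/12; P(-3) = 55/4; P(5/2) = -671/48; P(5) = 101/12.
Hence the absolute minimum is -671/48 at u = 5/2.

-671/48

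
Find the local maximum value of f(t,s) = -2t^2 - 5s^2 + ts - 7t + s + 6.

∂f/∂t = -4t + s - 7 = 0 and ∂f/∂s = t - 10s + 1 = 0, so (t, s) = (-23/13, -1/13).
The Hessian has f_{tt} = -4, f_{ss} = -10, f_{ts} = 1, giving D = 39 > 0 with f_{tt} < 0, so the point is a local maximum.
f(-23/13, -1/13) = 158/13.

158/13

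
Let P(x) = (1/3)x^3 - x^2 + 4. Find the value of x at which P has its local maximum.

P'(x) = x^2 - 2x. Setting P'(x) = 0 gives x ∈ {0, 2}.
P''(x) = 2x - 2. P''(0) = -2 < 0 ⇒ local maximum; P''(2) = 2 > 0 ⇒ local minimum.
So the local maximum value is P(0) = 4.

0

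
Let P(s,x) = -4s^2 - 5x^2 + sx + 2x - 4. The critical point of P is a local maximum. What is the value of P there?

-300/79

∂P/∂s = -8s + x = 0 and ∂P/∂x = s - 10x + 2 = 0, so (s, x) = (2/79, 16/79).
The Hessian has P_{ss} = -8, P_{xx} = -10, P_{sx} = 1, giving D = 79 > 0 with P_{ss} < 0, so the point is a local maximum.
P(2/79, 16/79) = -300/79.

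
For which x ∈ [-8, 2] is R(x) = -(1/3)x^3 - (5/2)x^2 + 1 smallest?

-5

The derivative is -x^2 - 5x, which vanishes at x = -5 and x = 0.
Compare values at every candidate in [-8, 2]: R(-8) = 35/3, R(-5) = -119/6, R(0) = 1, R(2) = -35/3.
So the minimum is R(-5) = -119/6.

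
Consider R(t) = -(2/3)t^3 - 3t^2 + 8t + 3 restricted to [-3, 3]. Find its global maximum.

Differentiating, R'(t) = -2t^2 - 6t + 8; whose only zero in [-3, 3] is t = 1.
Compare values at every candidate in [-3, 3]: R(-3) = -30,  R(1) = 22/3,  R(3) = -18.
The maximum over the interval is 22/3, attained at t = 1.

22/3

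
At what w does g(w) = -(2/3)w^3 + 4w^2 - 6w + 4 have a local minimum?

1

g'(w) = -2w^2 + 8w - 6 = 0 at w = 1, 3.
Second-derivative test with g''(w) = -4w + 8: g''(1) = 4 > 0 ⇒ local minimum; g''(3) = -4 < 0 ⇒ local maximum.
So the local minimum value is g(1) = 4/3.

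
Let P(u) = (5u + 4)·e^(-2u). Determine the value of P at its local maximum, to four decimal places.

Differentiating with the product rule gives P'(u) = (-10u - 3)·e^(-2u). Since e^(-2u) > 0, the only critical point is u = -3/10.
P''(-3/10) has the same sign as -10 < 0, so this is a local maximum.
P(-3/10) = (5/2)·e^(3/5) ≈ 4.5553.

4.5553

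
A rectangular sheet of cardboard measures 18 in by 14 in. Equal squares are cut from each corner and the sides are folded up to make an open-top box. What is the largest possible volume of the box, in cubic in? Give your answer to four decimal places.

With cut size x, the volume is V(x) = x(18 − 2x)(14 − 2x) for 0 < x < 7.
V'(x) = 12x^2 − 128x + 252. Setting V'(x) = 0 gives x ≈ 2.6049 (the root in (0, 7)).
V''(x) = 24x − 128 is negative there, so this is the maximum; V ≈ 292.8648.

292.8648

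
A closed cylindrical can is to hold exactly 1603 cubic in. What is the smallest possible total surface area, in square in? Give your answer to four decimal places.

With radius r and height h, πr²h = 1603 so h = 1603/(πr²), and S(r) = 2πr² + 2πrh = 2πr² + 2·1603/r.
S'(r) = 4πr − 2·1603/r² = 0 ⇒ r³ = 1603/(2π), so r ≈ 6.3424 and h = 2r ≈ 12.6847.
S''(r) = 4π + 4·1603/r³ > 0, so this is the minimum; S ≈ 758.2345.

758.2345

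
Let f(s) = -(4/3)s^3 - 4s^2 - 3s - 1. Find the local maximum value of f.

f'(s) = -4s^2 - 8s - 3 = 0 at s = -3/2, -1/2.
f''(s) = -8s - 8. f''(-3/2) = 4 > 0 ⇒ local minimum; f''(-1/2) = -4 < 0 ⇒ local maximum.
Thus f has its local maximum at s = -1/2, with value -1/3.

-1/3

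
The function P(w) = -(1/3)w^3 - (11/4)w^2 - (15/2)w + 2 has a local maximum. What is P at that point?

P'(w) = -w^2 - (11/2)w - 15/2 = 0 at w = -3, -5/2.
P''(w) = -2w - 11/2. P''(-3) = 1/2 > 0 ⇒ local minimum; P''(-5/2) = -1/2 < 0 ⇒ local maximum.
The local maximum is P(-5/2) = 421/48.

421/48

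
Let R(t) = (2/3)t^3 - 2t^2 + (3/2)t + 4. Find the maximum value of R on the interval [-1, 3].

17/2

R'(t) = 2t^2 - 4t + 3/2, which vanishes at t = 1/2 and t = 3/2.
Compare values at every candidate in [-1, 3]: R(-1) = -1/6, R(1/2) = 13/3, R(3/2) = 4, R(3) = 17/2.
Hence the absolute maximum is 17/2 at t = 3.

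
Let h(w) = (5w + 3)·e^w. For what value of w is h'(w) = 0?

-8/5

Differentiating with the product rule gives h'(w) = (5w + 8)·e^w. Since e^w > 0, the only critical point is w = -8/5.
h''(-8/5) has the same sign as 5 > 0, so this is a local minimum.
h(-8/5) = (-5)·e^(-8/5) ≈ -1.0095.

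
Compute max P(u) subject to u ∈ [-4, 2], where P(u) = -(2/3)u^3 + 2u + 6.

The derivative is -2u^2 + 2, which vanishes at u = -1 and u = 1.
Candidates: P(-4) = 122/3,  P(-1) = 14/3,  P(1) = 22/3,  P(2) = 14/3.
The maximum over the interval is 122/3, attained at u = -4.

122/3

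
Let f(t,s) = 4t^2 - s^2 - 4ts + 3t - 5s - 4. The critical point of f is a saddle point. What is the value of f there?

∂f/∂t = 8t - 4s + 3 = 0 and ∂f/∂s = -4t - 2s - 5 = 0, so (t, s) = (-13/16, -7/8).
The Hessian has f_{tt} = 8, f_{ss} = -2, f_{ts} = -4, giving D = -32 < 0, so the point is a saddle point.
f(-13/16, -7/8) = -97/32.

-97/32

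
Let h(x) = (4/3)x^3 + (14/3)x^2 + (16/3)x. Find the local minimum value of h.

h'(x) = 4x^2 + (28/3)x + 16/3. Setting h'(x) = 0 gives x ∈ {-4/3, -1}.
Since h''(x) = 8x + 28/3, we get h''(-4/3) = -4/3 < 0 ⇒ local maximum; h''(-1) = 4/3 > 0 ⇒ local minimum.
So the local minimum value is h(-1) = -2.

-2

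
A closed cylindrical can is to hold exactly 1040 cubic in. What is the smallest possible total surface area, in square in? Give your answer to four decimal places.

568.2465

With radius r and height h, πr²h = 1040 so h = 1040/(πr²), and S(r) = 2πr² + 2πrh = 2πr² + 2·1040/r.
S'(r) = 4πr − 2·1040/r² = 0 ⇒ r³ = 1040/(2π), so r ≈ 5.4906 and h = 2r ≈ 10.9811.
S''(r) = 4π + 4·1040/r³ > 0, so this is the minimum; S ≈ 568.2465.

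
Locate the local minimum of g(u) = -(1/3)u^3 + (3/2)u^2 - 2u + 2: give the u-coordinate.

g'(u) = -u^2 + 3u - 2. Setting g'(u) = 0 gives u ∈ {1, 2}.
Since g''(u) = -2u + 3, we get g''(1) = 1 > 0 ⇒ local minimum; g''(2) = -1 < 0 ⇒ local maximum.
So the local minimum value is g(1) = 7/6.

1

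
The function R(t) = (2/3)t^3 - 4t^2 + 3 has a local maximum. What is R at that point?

R'(t) = 2t^2 - 8t. Setting R'(t) = 0 gives t ∈ {0, 4}.
Second-derivative test with R''(t) = 4t - 8: R''(0) = -8 < 0 ⇒ local maximum; R''(4) = 8 > 0 ⇒ local minimum.
So the local maximum value is R(0) = 3.

3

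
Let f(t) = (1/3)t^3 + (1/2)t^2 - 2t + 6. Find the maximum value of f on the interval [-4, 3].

Differentiating, f'(t) = t^2 + t - 2; which vanishes at t = -2 and t = 1.
Evaluating at the critical points and endpoints: f(-4) = 2/3,  f(-2) = 28/3,  f(1) = 29/6,  f(3) = 27/2.
Hence the absolute maximum is 27/2 at t = 3.

27/2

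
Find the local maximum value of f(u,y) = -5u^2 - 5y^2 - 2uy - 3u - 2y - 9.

-811/96

∂f/∂u = -10u - 2y - 3 = 0 and ∂f/∂y = -2u - 10y - 2 = 0, so (u, y) = (-13/48, -7/48).
The Hessian has f_{uu} = -10, f_{yy} = -10, f_{uy} = -2, giving D = 96 > 0 with f_{uu} < 0, so the point is a local maximum.
f(-13/48, -7/48) = -811/96.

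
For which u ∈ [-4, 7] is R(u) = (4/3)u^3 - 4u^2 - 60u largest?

The derivative is 4u^2 - 8u - 60, which vanishes at u = -3 and u = 5.
Candidates: R(-4) = 272/3,  R(-3) = 108,  R(5) = -700/3,  R(7) = -476/3.
So the maximum is R(-3) = 108.

-3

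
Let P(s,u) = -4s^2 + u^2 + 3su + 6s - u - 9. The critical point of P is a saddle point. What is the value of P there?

-7

∂P/∂s = -8s + 3u + 6 = 0 and ∂P/∂u = 3s + 2u - 1 = 0, so (s, u) = (3/5, -2/5).
The Hessian has P_{ss} = -8, P_{uu} = 2, P_{su} = 3, giving D = -25 < 0, so the point is a saddle point.
P(3/5, -2/5) = -7.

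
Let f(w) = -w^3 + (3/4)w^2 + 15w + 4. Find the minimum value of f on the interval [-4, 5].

f'(w) = -3w^2 + (3/2)w + 15, which vanishes at w = -2 and w = 5/2.
Evaluating at the critical points and endpoints: f(-4) = 20; f(-2) = -15; f(5/2) = 489/16; f(5) = -109/4.
The minimum over the interval is -109/4, attained at w = 5.

-109/4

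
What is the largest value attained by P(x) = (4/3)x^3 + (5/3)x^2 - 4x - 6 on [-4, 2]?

10/3

Differentiating, P'(x) = 4x^2 + (10/3)x - 4; which vanishes at x = -3/2 and x = 2/3.
Compare values at every candidate in [-4, 2]: P(-4) = -146/3; P(-3/2) = -3/4; P(2/3) = -610/81; P(2) = 10/3.
The maximum over the interval is 10/3, attained at x = 2.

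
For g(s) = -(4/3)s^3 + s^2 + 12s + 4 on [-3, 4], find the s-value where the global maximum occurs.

The derivative is -4s^2 + 2s + 12, which vanishes at s = -3/2 and s = 2.
Candidates: g(-3) = 13, g(-3/2) = -29/4, g(2) = 64/3, g(4) = -52/3.
Hence the absolute maximum is 64/3 at s = 2.

2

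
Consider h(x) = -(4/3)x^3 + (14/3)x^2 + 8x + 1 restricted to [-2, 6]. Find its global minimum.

Differentiating, h'(x) = -4x^2 + (28/3)x + 8; which vanishes at x = -2/3 and x = 3.
Evaluating at the critical points and endpoints: h(-2) = 43/3, h(-2/3) = -151/81, h(3) = 31, h(6) = -71.
The minimum over the interval is -71, attained at x = 6.

-71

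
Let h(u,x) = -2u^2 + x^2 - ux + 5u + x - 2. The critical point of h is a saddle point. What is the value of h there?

10/9

∂h/∂u = -4u - x + 5 = 0 and ∂h/∂x = -u + 2x + 1 = 0, so (u, x) = (11/9, 1/9).
The Hessian has h_{uu} = -4, h_{xx} = 2, h_{ux} = -1, giving D = -9 < 0, so the point is a saddle point.
h(11/9, 1/9) = 10/9.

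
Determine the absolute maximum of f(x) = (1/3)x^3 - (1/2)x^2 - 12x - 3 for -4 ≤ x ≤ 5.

The derivative is x^2 - x - 12, which vanishes at x = -3 and x = 4.
Evaluating at the critical points and endpoints: f(-4) = 47/3, f(-3) = 39/2, f(4) = -113/3, f(5) = -203/6.
The maximum over the interval is 39/2, attained at x = -3.

39/2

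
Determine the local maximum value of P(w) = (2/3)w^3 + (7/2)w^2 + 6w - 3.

-19/3

Critical points: P'(w) = 2w^2 + 7w + 6 vanishes at w = -2, -3/2.
Second-derivative test with P''(w) = 4w + 7: P''(-2) = -1 < 0 ⇒ local maximum; P''(-3/2) = 1 > 0 ⇒ local minimum.
So the local maximum value is P(-2) = -19/3.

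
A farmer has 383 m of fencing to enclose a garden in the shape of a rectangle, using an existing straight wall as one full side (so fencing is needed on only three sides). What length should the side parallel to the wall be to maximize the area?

Let the sides perpendicular to the wall have length x and the parallel side y, so 2x + y = 383 and the area is A = xy = x(383 − 2x).
A'(x) = 383 − 4x = 0 gives x = 383/4, and A''(x) = −4 < 0 confirms a maximum.
Then y = 383 − 2·383/4 = 383/2 and A = 146689/8.

383/2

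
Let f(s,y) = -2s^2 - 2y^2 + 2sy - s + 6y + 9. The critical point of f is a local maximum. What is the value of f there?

85/6

∂f/∂s = -4s + 2y - 1 = 0 and ∂f/∂y = 2s - 4y + 6 = 0, so (s, y) = (2/3, 11/6).
The Hessian has f_{ss} = -4, f_{yy} = -4, f_{sy} = 2, giving D = 12 > 0 with f_{ss} < 0, so the point is a local maximum.
f(2/3, 11/6) = 85/6.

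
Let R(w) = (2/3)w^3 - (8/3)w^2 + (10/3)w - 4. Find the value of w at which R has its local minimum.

5/3

R'(w) = 2w^2 - (16/3)w + 10/3 = 0 at w = 1, 5/3.
Since R''(w) = 4w - 16/3, we get R''(1) = -4/3 < 0 ⇒ local maximum; R''(5/3) = 4/3 > 0 ⇒ local minimum.
So the local minimum value is R(5/3) = -224/81.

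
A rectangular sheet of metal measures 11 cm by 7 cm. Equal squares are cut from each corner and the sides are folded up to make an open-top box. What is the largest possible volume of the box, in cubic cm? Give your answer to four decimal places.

48.2170

With cut size x, the volume is V(x) = x(11 − 2x)(7 − 2x) for 0 < x < 3.5.
V'(x) = 12x^2 − 72x + 77. Setting V'(x) = 0 gives x ≈ 1.3927 (the root in (0, 3.5)).
V''(x) = 24x − 72 is negative there, so this is the maximum; V ≈ 48.2170.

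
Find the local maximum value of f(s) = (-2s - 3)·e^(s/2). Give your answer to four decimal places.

0.6951

By the product rule, f'(s) = (-s - 7/2)·e^(s/2). Since e^(s/2) > 0, the only critical point is s = -7/2.
f''(-7/2) has the same sign as -1 < 0, so this is a local maximum.
f(-7/2) = (4)·e^(-7/4) ≈ 0.6951.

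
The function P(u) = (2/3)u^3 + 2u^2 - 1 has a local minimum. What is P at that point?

-1

P'(u) = 2u^2 + 4u. Setting P'(u) = 0 gives u ∈ {-2, 0}.
P''(u) = 4u + 4. P''(-2) = -4 < 0 ⇒ local maximum; P''(0) = 4 > 0 ⇒ local minimum.
The local minimum is P(0) = -1.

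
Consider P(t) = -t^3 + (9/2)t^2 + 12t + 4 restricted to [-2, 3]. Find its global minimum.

Differentiating, P'(t) = -3t^2 + 9t + 12; whose only zero in [-2, 3] is t = -1.
Evaluating at the critical points and endpoints: P(-2) = 6, P(-1) = -5/2, P(3) = 107/2.
The minimum over the interval is -5/2, attained at t = -1.

-5/2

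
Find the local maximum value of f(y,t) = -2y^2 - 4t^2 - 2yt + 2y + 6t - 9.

-47/7

∂f/∂y = -4y - 2t + 2 = 0 and ∂f/∂t = -2y - 8t + 6 = 0, so (y, t) = (1/7, 5/7).
The Hessian has f_{yy} = -4, f_{tt} = -8, f_{yt} = -2, giving D = 28 > 0 with f_{yy} < 0, so the point is a local maximum.
f(1/7, 5/7) = -47/7.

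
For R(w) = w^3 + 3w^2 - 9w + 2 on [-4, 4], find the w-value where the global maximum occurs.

R'(w) = 3w^2 + 6w - 9, which vanishes at w = -3 and w = 1.
Compare values at every candidate in [-4, 4]: R(-4) = 22, R(-3) = 29, R(1) = -3, R(4) = 78.
The maximum over the interval is 78, attained at w = 4.

4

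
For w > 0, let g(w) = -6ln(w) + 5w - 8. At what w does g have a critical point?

6/5

g'(w) = -6/w + 5 = 0 gives w = 6/5.
g''(w) = 6/w², which is positive for w > 0, so this is a local minimum.
g(6/5) = -6·ln(6/5) + 6 - 8 ≈ -3.0939.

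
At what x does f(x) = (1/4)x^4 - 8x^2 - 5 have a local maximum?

f'(x) = x^3 - 16x = 0 at x = -4, 0, 4.
Since f''(x) = 3x^2 - 16, we get f''(-4) = 32 > 0 ⇒ local minimum; f''(0) = -16 < 0 ⇒ local maximum; f''(4) = 32 > 0 ⇒ local minimum.
So the local maximum value is f(0) = -5.

0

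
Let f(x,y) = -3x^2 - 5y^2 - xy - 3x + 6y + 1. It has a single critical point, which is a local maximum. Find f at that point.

230/59

∂f/∂x = -6x - y - 3 = 0 and ∂f/∂y = -x - 10y + 6 = 0, so (x, y) = (-36/59, 39/59).
The Hessian has f_{xx} = -6, f_{yy} = -10, f_{xy} = -1, giving D = 59 > 0 with f_{xx} < 0, so the point is a local maximum.
f(-36/59, 39/59) = 230/59.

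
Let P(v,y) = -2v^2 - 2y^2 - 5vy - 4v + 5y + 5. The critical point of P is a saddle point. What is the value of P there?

∂P/∂v = -4v - 5y - 4 = 0 and ∂P/∂y = -5v - 4y + 5 = 0, so (v, y) = (41/9, -40/9).
The Hessian has P_{vv} = -4, P_{yy} = -4, P_{vy} = -5, giving D = -9 < 0, so the point is a saddle point.
P(41/9, -40/9) = -137/9.

-137/9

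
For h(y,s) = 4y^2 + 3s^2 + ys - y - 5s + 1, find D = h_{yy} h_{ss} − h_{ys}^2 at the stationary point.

∂h/∂y = 8y + s - 1 = 0 and ∂h/∂s = y + 6s - 5 = 0, so (y, s) = (1/47, 39/47).
The Hessian has h_{yy} = 8, h_{ss} = 6, h_{ys} = 1, giving D = 47 > 0 with h_{yy} > 0, so the point is a local minimum.
D = (8)·(6) − (1)^2 = 47.

47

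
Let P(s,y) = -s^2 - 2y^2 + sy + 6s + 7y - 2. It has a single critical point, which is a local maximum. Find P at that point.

∂P/∂s = -2s + y + 6 = 0 and ∂P/∂y = s - 4y + 7 = 0, so (s, y) = (31/7, 20/7).
The Hessian has P_{ss} = -2, P_{yy} = -4, P_{sy} = 1, giving D = 7 > 0 with P_{ss} < 0, so the point is a local maximum.
P(31/7, 20/7) = 149/7.

149/7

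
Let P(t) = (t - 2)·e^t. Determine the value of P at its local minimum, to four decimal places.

Differentiating with the product rule gives P'(t) = (t - 1)·e^t. Since e^t > 0, the only critical point is t = 1.
P''(1) has the same sign as 1 > 0, so this is a local minimum.
P(1) = (-1)·e^(1) ≈ -2.7183.

-2.7183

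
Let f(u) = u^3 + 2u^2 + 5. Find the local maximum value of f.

167/27

f'(u) = 3u^2 + 4u. Setting f'(u) = 0 gives u ∈ {-4/3, 0}.
f''(u) = 6u + 4. f''(-4/3) = -4 < 0 ⇒ local maximum; f''(0) = 4 > 0 ⇒ local minimum.
So the local maximum value is f(-4/3) = 167/27.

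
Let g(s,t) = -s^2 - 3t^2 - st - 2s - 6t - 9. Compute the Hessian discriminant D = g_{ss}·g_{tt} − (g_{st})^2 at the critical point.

11

∂g/∂s = -2s - t - 2 = 0 and ∂g/∂t = -s - 6t - 6 = 0, so (s, t) = (-6/11, -10/11).
The Hessian has g_{ss} = -2, g_{tt} = -6, g_{st} = -1, giving D = 11 > 0 with g_{ss} < 0, so the point is a local maximum.
D = (-2)·(-6) − (-1)^2 = 11.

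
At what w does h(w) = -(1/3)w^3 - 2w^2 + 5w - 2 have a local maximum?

1

h'(w) = -w^2 - 4w + 5. Setting h'(w) = 0 gives w ∈ {-5, 1}.
Second-derivative test with h''(w) = -2w - 4: h''(-5) = 6 > 0 ⇒ local minimum; h''(1) = -6 < 0 ⇒ local maximum.
So the local maximum value is h(1) = 2/3.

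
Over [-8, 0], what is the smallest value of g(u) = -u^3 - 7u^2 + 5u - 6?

The derivative is -3u^2 - 14u + 5, whose only zero in [-8, 0] is u = -5.
Compare values at every candidate in [-8, 0]: g(-8) = 18, g(-5) = -81, g(0) = -6.
So the minimum is g(-5) = -81.

-81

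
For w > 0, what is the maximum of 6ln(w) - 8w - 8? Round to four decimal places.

-15.7261

P'(w) = 6/w − 8 = 0 gives w = 3/4.
P''(w) = -6/w², which is negative for w > 0, so this is a local maximum.
P(3/4) = 6·ln(3/4) - 6 - 8 ≈ -15.7261.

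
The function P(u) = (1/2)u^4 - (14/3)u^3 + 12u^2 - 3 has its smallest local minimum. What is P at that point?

P'(u) = 2u^3 - 14u^2 + 24u = 0 at u = 0, 3, 4.
Since P''(u) = 6u^2 - 28u + 24, we get P''(0) = 24 > 0 ⇒ local minimum; P''(3) = -6 < 0 ⇒ local maximum; P''(4) = 8 > 0 ⇒ local minimum.
So the smallest local minimum value is P(0) = -3.

-3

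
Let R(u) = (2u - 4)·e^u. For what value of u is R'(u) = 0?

1

Differentiating with the product rule gives R'(u) = (2u - 2)·e^u. Since e^u > 0, the only critical point is u = 1.
R''(1) has the same sign as 2 > 0, so this is a local minimum.
R(1) = (-2)·e^(1) ≈ -5.4366.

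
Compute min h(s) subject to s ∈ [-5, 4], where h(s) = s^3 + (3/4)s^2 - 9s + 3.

Differentiating, h'(s) = 3s^2 + (3/2)s - 9; which vanishes at s = -2 and s = 3/2.
Candidates: h(-5) = -233/4,  h(-2) = 16,  h(3/2) = -87/16,  h(4) = 43.
The minimum over the interval is -233/4, attained at s = -5.

-233/4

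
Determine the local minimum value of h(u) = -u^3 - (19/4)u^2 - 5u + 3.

23/16

h'(u) = -3u^2 - (19/2)u - 5 = 0 at u = -5/2, -2/3.
Since h''(u) = -6u - 19/2, we get h''(-5/2) = 11/2 > 0 ⇒ local minimum; h''(-2/3) = -11/2 < 0 ⇒ local maximum.
The local minimum is h(-5/2) = 23/16.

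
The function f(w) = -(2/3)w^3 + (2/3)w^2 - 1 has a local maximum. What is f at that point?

-73/81

Critical points: f'(w) = -2w^2 + (4/3)w vanishes at w = 0, 2/3.
Since f''(w) = -4w + 4/3, we get f''(0) = 4/3 > 0 ⇒ local minimum; f''(2/3) = -4/3 < 0 ⇒ local maximum.
Thus f has its local maximum at w = 2/3, with value -73/81.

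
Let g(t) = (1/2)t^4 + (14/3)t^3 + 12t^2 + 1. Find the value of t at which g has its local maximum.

-3

Critical points: g'(t) = 2t^3 + 14t^2 + 24t vanishes at t = -4, -3, 0.
g''(t) = 6t^2 + 28t + 24. g''(-4) = 8 > 0 ⇒ local minimum; g''(-3) = -6 < 0 ⇒ local maximum; g''(0) = 24 > 0 ⇒ local minimum.
The local maximum is g(-3) = 47/2.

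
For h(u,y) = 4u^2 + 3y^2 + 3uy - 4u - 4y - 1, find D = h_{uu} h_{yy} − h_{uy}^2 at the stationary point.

39

∂h/∂u = 8u + 3y - 4 = 0 and ∂h/∂y = 3u + 6y - 4 = 0, so (u, y) = (4/13, 20/39).
The Hessian has h_{uu} = 8, h_{yy} = 6, h_{uy} = 3, giving D = 39 > 0 with h_{uu} > 0, so the point is a local minimum.
D = (8)·(6) − (3)^2 = 39.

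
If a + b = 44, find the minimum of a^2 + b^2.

968

With a + b = 44, a^2 + b^2 = a^2 + (44 − a)^2.
The derivative 2a − 2(44 − a) = 4a − 88 vanishes at a = 22; second derivative 4 > 0, a minimum.
The minimum is 2·(22)^2 = 968.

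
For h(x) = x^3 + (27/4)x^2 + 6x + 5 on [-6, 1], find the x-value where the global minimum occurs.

-6

The derivative is 3x^2 + (27/2)x + 6, which vanishes at x = -4 and x = -1/2.
Evaluating at the critical points and endpoints: h(-6) = -4; h(-4) = 25; h(-1/2) = 57/16; h(1) = 75/4.
The minimum over the interval is -4, attained at x = -6.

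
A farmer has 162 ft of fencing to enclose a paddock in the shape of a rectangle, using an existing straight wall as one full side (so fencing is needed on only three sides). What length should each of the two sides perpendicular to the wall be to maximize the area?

Let the sides perpendicular to the wall have length x and the parallel side y, so 2x + y = 162 and the area is A = xy = x(162 − 2x).
A'(x) = 162 − 4x = 0 gives x = 81/2, and A''(x) = −4 < 0 confirms a maximum.
Then y = 162 − 2·81/2 = 81 and A = 6561/2.

81/2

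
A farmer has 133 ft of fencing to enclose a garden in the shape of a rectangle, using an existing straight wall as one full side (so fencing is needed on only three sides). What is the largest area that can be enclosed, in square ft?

17689/8

Let the sides perpendicular to the wall have length x and the parallel side y, so 2x + y = 133 and the area is A = xy = x(133 − 2x).
A'(x) = 133 − 4x = 0 gives x = 133/4, and A''(x) = −4 < 0 confirms a maximum.
Then y = 133 − 2·133/4 = 133/2 and A = 17689/8.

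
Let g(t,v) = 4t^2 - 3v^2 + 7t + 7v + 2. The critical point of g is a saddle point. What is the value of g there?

∂g/∂t = 8t + 7 = 0 and ∂g/∂v = -6v + 7 = 0, so (t, v) = (-7/8, 7/6).
The Hessian has g_{tt} = 8, g_{vv} = -6, g_{tv} = 0, giving D = -48 < 0, so the point is a saddle point.
g(-7/8, 7/6) = 145/48.

145/48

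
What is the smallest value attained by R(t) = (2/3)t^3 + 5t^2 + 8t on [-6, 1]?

-12

Differentiating, R'(t) = 2t^2 + 10t + 8; which vanishes at t = -4 and t = -1.
Candidates: R(-6) = -12; R(-4) = 16/3; R(-1) = -11/3; R(1) = 41/3.
The minimum over the interval is -12, attained at t = -6.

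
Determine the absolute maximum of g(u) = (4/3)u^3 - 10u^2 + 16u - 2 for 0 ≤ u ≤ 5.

The derivative is 4u^2 - 20u + 16, which vanishes at u = 1 and u = 4.
Candidates: g(0) = -2; g(1) = 16/3; g(4) = -38/3; g(5) = -16/3.
Hence the absolute maximum is 16/3 at u = 1.

16/3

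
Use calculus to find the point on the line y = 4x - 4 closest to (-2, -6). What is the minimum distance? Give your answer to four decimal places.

1.4552

Minimize D(x)^2 = (x + 2)^2 + (4x + 2)^2.
d/dx[D^2] = 2(x + 2) + 2·4·(4x + 2) = 0 ⇒ x = -10/17.
Then y = -108/17 and the distance is √(36/17) ≈ 1.4552.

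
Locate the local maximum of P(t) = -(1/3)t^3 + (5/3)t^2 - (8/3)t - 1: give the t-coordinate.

Critical points: P'(t) = -t^2 + (10/3)t - 8/3 vanishes at t = 4/3, 2.
P''(t) = -2t + 10/3. P''(4/3) = 2/3 > 0 ⇒ local minimum; P''(2) = -2/3 < 0 ⇒ local maximum.
So the local maximum value is P(2) = -7/3.

2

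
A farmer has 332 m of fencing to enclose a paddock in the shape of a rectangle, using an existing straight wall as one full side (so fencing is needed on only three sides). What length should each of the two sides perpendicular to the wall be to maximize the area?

83

Let the sides perpendicular to the wall have length x and the parallel side y, so 2x + y = 332 and the area is A = xy = x(332 − 2x).
A'(x) = 332 − 4x = 0 gives x = 83, and A''(x) = −4 < 0 confirms a maximum.
Then y = 332 − 2·83 = 166 and A = 13778.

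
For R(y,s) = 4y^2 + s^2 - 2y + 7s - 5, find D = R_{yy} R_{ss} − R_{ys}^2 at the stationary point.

16

∂R/∂y = 8y - 2 = 0 and ∂R/∂s = 2s + 7 = 0, so (y, s) = (1/4, -7/2).
The Hessian has R_{yy} = 8, R_{ss} = 2, R_{ys} = 0, giving D = 16 > 0 with R_{yy} > 0, so the point is a local minimum.
D = (8)·(2) − (0)^2 = 16.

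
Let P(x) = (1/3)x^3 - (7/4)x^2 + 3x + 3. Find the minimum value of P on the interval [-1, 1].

-25/12

Differentiating, P'(x) = x^2 - (7/2)x + 3; which has no zeros in [-1, 1].
Evaluating at the critical points and endpoints: P(-1) = -25/12,  P(1) = 55/12.
So the minimum is P(-1) = -25/12.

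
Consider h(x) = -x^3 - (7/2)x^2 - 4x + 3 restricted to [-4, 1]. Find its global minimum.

-11/2

The derivative is -3x^2 - 7x - 4, which vanishes at x = -4/3 and x = -1.
Evaluating at the critical points and endpoints: h(-4) = 27,  h(-4/3) = 121/27,  h(-1) = 9/2,  h(1) = -11/2.
Hence the absolute minimum is -11/2 at x = 1.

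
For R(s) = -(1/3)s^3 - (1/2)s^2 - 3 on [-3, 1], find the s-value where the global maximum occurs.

R'(s) = -s^2 - s, which vanishes at s = -1 and s = 0.
Evaluating at the critical points and endpoints: R(-3) = 3/2, R(-1) = -19/6, R(0) = -3, R(1) = -23/6.
Hence the absolute maximum is 3/2 at s = -3.

-3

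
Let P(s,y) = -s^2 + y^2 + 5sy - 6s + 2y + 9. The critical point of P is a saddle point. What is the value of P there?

353/29

∂P/∂s = -2s + 5y - 6 = 0 and ∂P/∂y = 5s + 2y + 2 = 0, so (s, y) = (-22/29, 26/29).
The Hessian has P_{ss} = -2, P_{yy} = 2, P_{sy} = 5, giving D = -29 < 0, so the point is a saddle point.
P(-22/29, 26/29) = 353/29.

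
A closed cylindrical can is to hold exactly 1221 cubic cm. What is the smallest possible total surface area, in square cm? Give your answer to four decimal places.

With radius r and height h, πr²h = 1221 so h = 1221/(πr²), and S(r) = 2πr² + 2πrh = 2πr² + 2·1221/r.
S'(r) = 4πr − 2·1221/r² = 0 ⇒ r³ = 1221/(2π), so r ≈ 5.7922 and h = 2r ≈ 11.5844.
S''(r) = 4π + 4·1221/r³ > 0, so this is the minimum; S ≈ 632.3997.

632.3997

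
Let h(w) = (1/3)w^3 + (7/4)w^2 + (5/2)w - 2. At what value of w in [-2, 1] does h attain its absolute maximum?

1

The derivative is w^2 + (7/2)w + 5/2, whose only zero in [-2, 1] is w = -1.
Compare values at every candidate in [-2, 1]: h(-2) = -8/3; h(-1) = -37/12; h(1) = 31/12.
The maximum over the interval is 31/12, attained at w = 1.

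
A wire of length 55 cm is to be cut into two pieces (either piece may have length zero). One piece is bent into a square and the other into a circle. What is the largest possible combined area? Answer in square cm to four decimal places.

Let x be the length used for the square. Square side x/4; circle radius (55−x)/(2π).
A(x) = (x/4)² + π·((55−x)/(2π))² = x²/16 + (55−x)²/(4π) for 0 ≤ x ≤ 55. A'(x) = x/8 − (55−x)/(2π) = 0 gives x = 4·55/(π+4) ≈ 30.8055.
A'' > 0, so the interior critical point is a minimum; the maximum is at an endpoint. A(0) = 240.7219 and A(55) = 189.0625, so the largest area is 240.7219.

240.7219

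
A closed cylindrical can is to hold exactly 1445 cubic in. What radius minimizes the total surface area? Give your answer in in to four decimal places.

6.1267

With radius r and height h, πr²h = 1445 so h = 1445/(πr²), and S(r) = 2πr² + 2πrh = 2πr² + 2·1445/r.
S'(r) = 4πr − 2·1445/r² = 0 ⇒ r³ = 1445/(2π), so r ≈ 6.1267 and h = 2r ≈ 12.2535.
S''(r) = 4π + 4·1445/r³ > 0, so this is the minimum; S ≈ 707.5543.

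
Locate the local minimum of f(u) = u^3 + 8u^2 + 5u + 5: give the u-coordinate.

-1/3

Critical points: f'(u) = 3u^2 + 16u + 5 vanishes at u = -5, -1/3.
f''(u) = 6u + 16. f''(-5) = -14 < 0 ⇒ local maximum; f''(-1/3) = 14 > 0 ⇒ local minimum.
Thus f has its local minimum at u = -1/3, with value 113/27.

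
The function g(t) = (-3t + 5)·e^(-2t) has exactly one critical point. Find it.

13/6

By the product rule, g'(t) = (6t - 13)·e^(-2t). Since e^(-2t) > 0, the only critical point is t = 13/6.
g''(13/6) has the same sign as 6 > 0, so this is a local minimum.
g(13/6) = (-3/2)·e^(-13/3) ≈ -0.0197.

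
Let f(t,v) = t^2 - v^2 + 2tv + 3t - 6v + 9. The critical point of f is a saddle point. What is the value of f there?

135/8

∂f/∂t = 2t + 2v + 3 = 0 and ∂f/∂v = 2t - 2v - 6 = 0, so (t, v) = (3/4, -9/4).
The Hessian has f_{tt} = 2, f_{vv} = -2, f_{tv} = 2, giving D = -8 < 0, so the point is a saddle point.
f(3/4, -9/4) = 135/8.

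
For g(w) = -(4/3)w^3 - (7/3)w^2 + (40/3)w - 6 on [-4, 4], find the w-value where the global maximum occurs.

4/3

g'(w) = -4w^2 - (14/3)w + 40/3, which vanishes at w = -5/2 and w = 4/3.
Evaluating at the critical points and endpoints: g(-4) = -34/3,  g(-5/2) = -397/12,  g(4/3) = 362/81,  g(4) = -226/3.
The maximum over the interval is 362/81, attained at w = 4/3.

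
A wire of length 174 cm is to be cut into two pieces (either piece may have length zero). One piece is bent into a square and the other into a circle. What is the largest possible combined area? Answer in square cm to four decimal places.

2409.2875

Let x be the length used for the square. Square side x/4; circle radius (174−x)/(2π).
A(x) = (x/4)² + π·((174−x)/(2π))² = x²/16 + (174−x)²/(4π) for 0 ≤ x ≤ 174. A'(x) = x/8 − (174−x)/(2π) = 0 gives x = 4·174/(π+4) ≈ 97.4573.
A'' > 0, so the interior critical point is a minimum; the maximum is at an endpoint. A(0) = 2409.2875 and A(174) = 1892.2500, so the largest area is 2409.2875.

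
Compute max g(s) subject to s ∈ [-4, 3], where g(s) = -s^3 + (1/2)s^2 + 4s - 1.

The derivative is -3s^2 + s + 4, which vanishes at s = -1 and s = 4/3.
Candidates: g(-4) = 55; g(-1) = -7/2; g(4/3) = 77/27; g(3) = -23/2.
The maximum over the interval is 55, attained at s = -4.

55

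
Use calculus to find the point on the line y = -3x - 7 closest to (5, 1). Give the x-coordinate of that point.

-19/10

Minimize D(x)^2 = (x - 5)^2 + (-3x - 8)^2.
d/dx[D^2] = 2(x - 5) + 2·(-3)·(-3x - 8) = 0 ⇒ x = -19/10.
Then y = -13/10 and the distance is √(529/10) ≈ 7.2732.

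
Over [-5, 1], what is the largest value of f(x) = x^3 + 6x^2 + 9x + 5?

f'(x) = 3x^2 + 12x + 9, which vanishes at x = -3 and x = -1.
Compare values at every candidate in [-5, 1]: f(-5) = -15, f(-3) = 5, f(-1) = 1, f(1) = 21.
So the maximum is f(1) = 21.

21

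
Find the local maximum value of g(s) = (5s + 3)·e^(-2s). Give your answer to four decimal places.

By the product rule, g'(s) = (-10s - 1)·e^(-2s). Since e^(-2s) > 0, the only critical point is s = -1/10.
g''(-1/10) has the same sign as -10 < 0, so this is a local maximum.
g(-1/10) = (5/2)·e^(1/5) ≈ 3.0535.

3.0535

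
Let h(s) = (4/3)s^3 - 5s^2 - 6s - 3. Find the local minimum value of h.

h'(s) = 4s^2 - 10s - 6 = 0 at s = -1/2, 3.
Second-derivative test with h''(s) = 8s - 10: h''(-1/2) = -14 < 0 ⇒ local maximum; h''(3) = 14 > 0 ⇒ local minimum.
So the local minimum value is h(3) = -30.

-30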